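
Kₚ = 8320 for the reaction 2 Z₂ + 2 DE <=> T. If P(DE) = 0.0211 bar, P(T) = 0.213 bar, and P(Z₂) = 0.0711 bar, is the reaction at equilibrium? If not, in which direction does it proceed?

Qₚ = P(T) / (P(Z₂)²·P(DE)²) = (0.213) / ((0.0711)²·(0.0211)²) = 94600
Qₚ = 94600 > Kₚ = 8320, so the reverse reaction proceeds.

reverse (toward reactants)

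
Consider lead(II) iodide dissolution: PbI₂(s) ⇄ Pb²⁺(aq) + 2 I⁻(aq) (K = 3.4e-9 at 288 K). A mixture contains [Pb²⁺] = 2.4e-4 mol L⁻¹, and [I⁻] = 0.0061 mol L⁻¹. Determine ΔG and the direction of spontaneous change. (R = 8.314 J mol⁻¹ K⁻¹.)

(PbI₂ is a pure solid — omitted from Q.)
Q = [Pb²⁺]·[I⁻]² = (2.4e-4)·(0.0061)² = 8.93e-9
ΔG = RT ln(Q/K) = (8.314 J mol⁻¹ K⁻¹)(288 K) × ln(8.93e-9/3.4e-9)
   = (2.394 kJ/mol)(0.9656) = 2.31 kJ/mol
ΔG > 0, so the forward reaction is non-spontaneous (proceeds in reverse).

ΔG = 2.31 kJ/mol; the forward reaction is non-spontaneous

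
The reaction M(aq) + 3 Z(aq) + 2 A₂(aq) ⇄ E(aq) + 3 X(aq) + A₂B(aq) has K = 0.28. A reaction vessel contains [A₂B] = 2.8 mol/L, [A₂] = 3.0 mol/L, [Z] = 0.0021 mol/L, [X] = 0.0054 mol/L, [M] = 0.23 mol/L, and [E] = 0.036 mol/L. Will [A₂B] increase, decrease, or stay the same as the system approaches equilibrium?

decrease

Q = [E]·[X]³·[A₂B] / ([M]·[Z]³·[A₂]²) = (0.036)·(0.0054)³·(2.8) / ((0.23)·(0.0021)³·(3.0)²) = 0.83
Q = 0.83 > K = 0.28: net reverse reaction.
A₂B is a product, so it decreases.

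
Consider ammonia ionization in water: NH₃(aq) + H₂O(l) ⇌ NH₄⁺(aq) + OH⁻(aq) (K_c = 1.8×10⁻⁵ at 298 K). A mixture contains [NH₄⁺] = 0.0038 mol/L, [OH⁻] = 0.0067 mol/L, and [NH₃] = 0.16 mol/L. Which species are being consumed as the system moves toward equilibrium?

NH₄⁺, OH⁻ (products)

(H₂O is a pure liquid — omitted from Q_c.)
Q_c = [NH₄⁺]·[OH⁻] / [NH₃] = (0.0038)·(0.0067) / (0.16) = 1.6×10⁻⁴
Q_c = 1.6×10⁻⁴ > K_c = 1.8×10⁻⁵: net reverse reaction.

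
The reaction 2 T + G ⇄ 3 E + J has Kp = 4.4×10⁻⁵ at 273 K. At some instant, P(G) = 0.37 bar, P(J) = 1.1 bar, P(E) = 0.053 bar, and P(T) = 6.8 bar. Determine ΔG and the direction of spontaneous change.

ΔG = -3.46 kJ/mol; the forward reaction is spontaneous

Qp = P(E)³·P(J) / (P(T)²·P(G)) = (0.053)³·(1.1) / ((6.8)²·(0.37)) = 9.57×10⁻⁶
ΔG = RT ln(Qp/Kp) = (8.314 J mol⁻¹ K⁻¹)(273 K) × ln(9.57×10⁻⁶/4.4×10⁻⁵)
   = (2.270 kJ/mol)(-1.526) = -3.46 kJ/mol
ΔG < 0, so the forward reaction is spontaneous (proceeds forward).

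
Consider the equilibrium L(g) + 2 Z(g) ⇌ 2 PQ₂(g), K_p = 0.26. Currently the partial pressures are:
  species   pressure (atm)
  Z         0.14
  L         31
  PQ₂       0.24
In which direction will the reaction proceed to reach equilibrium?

Q_p = P(PQ₂)² / (P(L)·P(Z)²) = (0.24)² / ((31)·(0.14)²) = 0.095
Q_p = 0.095 < K_p = 0.26, so the forward reaction proceeds.

in the forward direction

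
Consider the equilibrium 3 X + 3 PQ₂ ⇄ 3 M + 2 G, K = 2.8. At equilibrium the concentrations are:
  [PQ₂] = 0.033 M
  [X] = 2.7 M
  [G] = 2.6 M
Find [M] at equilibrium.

At equilibrium, K = [M]³·[G]² / ([X]³·[PQ₂]³) = 2.8.
([M])³·(2.6)² / ((2.7)³·(0.033)³) = 2.8
[M]³ = 2.93×10⁻⁴ ⇒ [M] = 0.066 M

[M] = 0.066 M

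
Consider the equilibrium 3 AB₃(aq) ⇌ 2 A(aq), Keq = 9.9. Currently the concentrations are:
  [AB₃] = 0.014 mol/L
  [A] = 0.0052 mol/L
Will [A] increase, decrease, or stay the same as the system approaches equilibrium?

Q = [A]² / [AB₃]³ = (0.0052)² / (0.014)³ = 9.9
Q = 9.9 = Keq; the system is at equilibrium.

stay the same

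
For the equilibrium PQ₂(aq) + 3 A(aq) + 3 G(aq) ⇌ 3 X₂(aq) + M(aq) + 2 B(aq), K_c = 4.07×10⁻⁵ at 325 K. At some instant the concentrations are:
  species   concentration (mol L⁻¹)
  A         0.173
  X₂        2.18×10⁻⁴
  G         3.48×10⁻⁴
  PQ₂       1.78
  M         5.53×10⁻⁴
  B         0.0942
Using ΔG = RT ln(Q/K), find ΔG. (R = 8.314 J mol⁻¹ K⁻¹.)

Q_c = [X₂]³·[M]·[B]² / ([PQ₂]·[A]³·[G]³) = (2.18×10⁻⁴)³·(5.53×10⁻⁴)·(0.0942)² / ((1.78)·(0.173)³·(3.48×10⁻⁴)³) = 1.31×10⁻⁴
ΔG = RT ln(Q_c/K_c) = (8.314 J mol⁻¹ K⁻¹)(325 K) × ln(1.31×10⁻⁴/4.07×10⁻⁵)
   = (2.702 kJ/mol)(1.169) = 3.16 kJ/mol
ΔG > 0, so the forward reaction is non-spontaneous (proceeds in reverse).

ΔG = 3.16 kJ/mol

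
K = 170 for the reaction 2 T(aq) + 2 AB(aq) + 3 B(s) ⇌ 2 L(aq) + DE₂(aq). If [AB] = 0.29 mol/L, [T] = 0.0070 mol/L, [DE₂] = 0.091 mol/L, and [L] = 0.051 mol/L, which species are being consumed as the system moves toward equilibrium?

T, AB, B (reactants)

(B is a pure solid — omitted from Q.)
Q = [L]²·[DE₂] / ([T]²·[AB]²) = (0.051)²·(0.091) / ((0.0070)²·(0.29)²) = 57
Q = 57 < K = 170: net forward reaction.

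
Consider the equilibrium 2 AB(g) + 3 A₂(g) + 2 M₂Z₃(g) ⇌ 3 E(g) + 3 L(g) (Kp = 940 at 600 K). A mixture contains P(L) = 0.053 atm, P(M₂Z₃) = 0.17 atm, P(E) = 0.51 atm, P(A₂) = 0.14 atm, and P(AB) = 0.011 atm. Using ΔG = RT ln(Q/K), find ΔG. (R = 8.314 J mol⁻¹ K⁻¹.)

ΔG = 3.91 kJ/mol

Qp = P(E)³·P(L)³ / (P(AB)²·P(A₂)³·P(M₂Z₃)²) = (0.51)³·(0.053)³ / ((0.011)²·(0.14)³·(0.17)²) = 2060
ΔG = RT ln(Qp/Kp) = (8.314 J mol⁻¹ K⁻¹)(600 K) × ln(2060/940)
   = (4.988 kJ/mol)(0.7846) = 3.91 kJ/mol
ΔG > 0, so the forward reaction is non-spontaneous (proceeds in reverse).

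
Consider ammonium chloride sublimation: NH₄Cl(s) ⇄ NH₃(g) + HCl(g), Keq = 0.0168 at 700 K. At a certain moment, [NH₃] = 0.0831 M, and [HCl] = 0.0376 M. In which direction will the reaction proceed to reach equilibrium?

in the forward direction

(NH₄Cl is a pure solid — omitted from Q.)
Q = [NH₃]·[HCl] = (0.0831)·(0.0376) = 0.00312
Q = 0.00312 < Keq = 0.0168, so the forward reaction proceeds.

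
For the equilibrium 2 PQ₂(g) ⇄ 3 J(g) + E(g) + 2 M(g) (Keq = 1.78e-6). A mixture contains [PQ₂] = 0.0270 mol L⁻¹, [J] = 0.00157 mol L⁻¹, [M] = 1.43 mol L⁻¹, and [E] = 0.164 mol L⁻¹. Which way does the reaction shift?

Q = [J]³·[E]·[M]² / [PQ₂]² = (0.00157)³·(0.164)·(1.43)² / (0.0270)² = 1.78e-6
Q = 1.78e-6 = Keq, so the system is already at equilibrium.

no net change (already at equilibrium)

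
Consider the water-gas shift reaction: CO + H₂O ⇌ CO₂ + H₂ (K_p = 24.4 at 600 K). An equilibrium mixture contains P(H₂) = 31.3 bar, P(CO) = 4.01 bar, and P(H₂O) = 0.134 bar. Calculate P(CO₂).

P(CO₂) = 0.419 bar

At equilibrium, K_p = P(CO₂)·P(H₂) / (P(CO)·P(H₂O)) = 24.4.
(P(CO₂))·(31.3) / ((4.01)·(0.134)) = 24.4
P(CO₂) = 0.419 bar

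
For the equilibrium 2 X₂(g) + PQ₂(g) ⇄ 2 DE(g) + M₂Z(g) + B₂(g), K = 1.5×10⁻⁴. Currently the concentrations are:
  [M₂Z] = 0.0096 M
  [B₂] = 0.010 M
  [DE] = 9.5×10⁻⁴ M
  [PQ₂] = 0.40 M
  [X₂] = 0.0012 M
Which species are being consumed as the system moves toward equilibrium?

none (at equilibrium)

Q = [DE]²·[M₂Z]·[B₂] / ([X₂]²·[PQ₂]) = (9.5×10⁻⁴)²·(0.0096)·(0.010) / ((0.0012)²·(0.40)) = 1.5×10⁻⁴
Q = 1.5×10⁻⁴ = K; the system is at equilibrium.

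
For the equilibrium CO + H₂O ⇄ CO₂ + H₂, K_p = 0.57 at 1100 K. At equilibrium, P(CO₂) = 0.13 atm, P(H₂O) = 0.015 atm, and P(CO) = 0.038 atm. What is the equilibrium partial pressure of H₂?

At equilibrium, K_p = P(CO₂)·P(H₂) / (P(CO)·P(H₂O)) = 0.57.
(0.13)·(P(H₂)) / ((0.038)·(0.015)) = 0.57
P(H₂) = 0.00250 = 0.0025 atm

P(H₂) = 0.0025 atm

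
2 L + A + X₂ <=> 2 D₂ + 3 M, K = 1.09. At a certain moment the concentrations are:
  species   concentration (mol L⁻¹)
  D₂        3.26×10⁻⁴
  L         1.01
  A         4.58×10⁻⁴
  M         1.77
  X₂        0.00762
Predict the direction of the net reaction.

to the right

Q = [D₂]²·[M]³ / ([L]²·[A]·[X₂]) = (3.26×10⁻⁴)²·(1.77)³ / ((1.01)²·(4.58×10⁻⁴)·(0.00762)) = 0.166
Q = 0.166 < K = 1.09, so the forward reaction proceeds.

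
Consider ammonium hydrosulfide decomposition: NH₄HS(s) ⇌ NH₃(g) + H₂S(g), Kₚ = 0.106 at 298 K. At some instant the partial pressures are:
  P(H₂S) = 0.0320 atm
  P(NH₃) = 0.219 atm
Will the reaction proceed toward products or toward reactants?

(NH₄HS is a pure solid — omitted from Qₚ.)
Qₚ = P(NH₃)·P(H₂S) = (0.219)·(0.0320) = 0.00701
Qₚ = 0.00701 < Kₚ = 0.106, so the forward reaction proceeds.

to the right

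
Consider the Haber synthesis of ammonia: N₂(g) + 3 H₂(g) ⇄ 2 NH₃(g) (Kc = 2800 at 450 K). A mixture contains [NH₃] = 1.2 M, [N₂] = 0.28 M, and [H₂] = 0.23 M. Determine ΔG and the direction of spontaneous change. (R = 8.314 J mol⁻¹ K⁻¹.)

ΔG = -7.07 kJ/mol; the forward reaction is spontaneous

Qc = [NH₃]² / ([N₂]·[H₂]³) = (1.2)² / ((0.28)·(0.23)³) = 423
ΔG = RT ln(Qc/Kc) = (8.314 J mol⁻¹ K⁻¹)(450 K) × ln(423/2800)
   = (3.741 kJ/mol)(-1.890) = -7.07 kJ/mol
ΔG < 0, so the forward reaction is spontaneous (proceeds forward).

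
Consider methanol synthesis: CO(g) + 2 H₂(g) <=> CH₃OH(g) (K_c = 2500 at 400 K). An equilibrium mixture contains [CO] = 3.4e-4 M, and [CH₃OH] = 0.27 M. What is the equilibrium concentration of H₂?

At equilibrium, K_c = [CH₃OH] / ([CO]·[H₂]²) = 2500.
(0.27) / ((3.4e-4)·([H₂])²) = 2500
[H₂]² = 0.318 ⇒ [H₂] = 0.56 M

[H₂] = 0.56 M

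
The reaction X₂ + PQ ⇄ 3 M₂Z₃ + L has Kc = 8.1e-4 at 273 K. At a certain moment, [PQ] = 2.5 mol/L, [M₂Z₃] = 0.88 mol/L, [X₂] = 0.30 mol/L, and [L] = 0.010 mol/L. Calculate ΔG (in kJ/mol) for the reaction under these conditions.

ΔG = 5.49 kJ/mol

Qc = [M₂Z₃]³·[L] / ([X₂]·[PQ]) = (0.88)³·(0.010) / ((0.30)·(2.5)) = 0.00909
ΔG = RT ln(Qc/Kc) = (8.314 J mol⁻¹ K⁻¹)(273 K) × ln(0.00909/8.1e-4)
   = (2.270 kJ/mol)(2.418) = 5.49 kJ/mol
ΔG > 0, so the forward reaction is non-spontaneous (proceeds in reverse).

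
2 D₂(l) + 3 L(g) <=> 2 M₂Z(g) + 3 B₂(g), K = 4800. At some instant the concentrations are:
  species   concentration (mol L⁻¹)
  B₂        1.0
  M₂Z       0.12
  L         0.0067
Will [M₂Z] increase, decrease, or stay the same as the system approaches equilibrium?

(D₂ is a pure liquid — omitted from Q.)
Q = [M₂Z]²·[B₂]³ / [L]³ = (0.12)²·(1.0)³ / (0.0067)³ = 48000
Q = 48000 > K = 4800: net reverse reaction.
M₂Z is a product, so it decreases.

decrease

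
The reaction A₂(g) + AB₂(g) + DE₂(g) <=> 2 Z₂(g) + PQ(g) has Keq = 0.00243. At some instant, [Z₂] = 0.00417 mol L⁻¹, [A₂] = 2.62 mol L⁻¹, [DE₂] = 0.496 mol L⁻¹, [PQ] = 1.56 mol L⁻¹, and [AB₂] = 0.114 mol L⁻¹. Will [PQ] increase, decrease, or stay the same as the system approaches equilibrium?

increase

Q = [Z₂]²·[PQ] / ([A₂]·[AB₂]·[DE₂]) = (0.00417)²·(1.56) / ((2.62)·(0.114)·(0.496)) = 1.83e-4
Q = 1.83e-4 < Keq = 0.00243: net forward reaction.
PQ is a product, so it increases.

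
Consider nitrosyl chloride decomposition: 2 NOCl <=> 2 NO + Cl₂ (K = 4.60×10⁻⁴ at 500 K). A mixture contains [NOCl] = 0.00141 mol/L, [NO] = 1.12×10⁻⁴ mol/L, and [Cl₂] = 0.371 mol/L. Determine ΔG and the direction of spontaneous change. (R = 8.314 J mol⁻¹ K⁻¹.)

ΔG = 6.76 kJ/mol; the forward reaction is non-spontaneous

Q = [NO]²·[Cl₂] / [NOCl]² = (1.12×10⁻⁴)²·(0.371) / (0.00141)² = 0.00234
ΔG = RT ln(Q/K) = (8.314 J mol⁻¹ K⁻¹)(500 K) × ln(0.00234/4.60×10⁻⁴)
   = (4.157 kJ/mol)(1.627) = 6.76 kJ/mol
ΔG > 0, so the forward reaction is non-spontaneous (proceeds in reverse).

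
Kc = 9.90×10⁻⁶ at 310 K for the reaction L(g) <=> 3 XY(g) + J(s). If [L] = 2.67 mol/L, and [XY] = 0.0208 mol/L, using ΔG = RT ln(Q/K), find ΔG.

ΔG = -2.78 kJ/mol

(J is a pure solid — omitted from Qc.)
Qc = [XY]³ / [L] = (0.0208)³ / (2.67) = 3.37×10⁻⁶
ΔG = RT ln(Qc/Kc) = (8.314 J mol⁻¹ K⁻¹)(310 K) × ln(3.37×10⁻⁶/9.90×10⁻⁶)
   = (2.577 kJ/mol)(-1.078) = -2.78 kJ/mol
ΔG < 0, so the forward reaction is spontaneous (proceeds forward).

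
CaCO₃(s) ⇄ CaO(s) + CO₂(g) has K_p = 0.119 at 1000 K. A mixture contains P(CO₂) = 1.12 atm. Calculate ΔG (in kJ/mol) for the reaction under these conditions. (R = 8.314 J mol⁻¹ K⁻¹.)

ΔG = 18.6 kJ/mol

(CaCO₃, CaO are pure solids — omitted from Q_p.)
Q_p = P(CO₂) = 1.12
ΔG = RT ln(Q_p/K_p) = (8.314 J mol⁻¹ K⁻¹)(1000 K) × ln(1.12/0.119)
   = (8.314 kJ/mol)(2.242) = 18.6 kJ/mol
ΔG > 0, so the forward reaction is non-spontaneous (proceeds in reverse).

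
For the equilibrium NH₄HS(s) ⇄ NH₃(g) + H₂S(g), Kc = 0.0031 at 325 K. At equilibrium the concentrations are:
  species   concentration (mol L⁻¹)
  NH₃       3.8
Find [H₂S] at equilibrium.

[H₂S] = 8.2×10⁻⁴ mol L⁻¹

(NH₄HS is a pure solid — omitted from Kc.)
At equilibrium, Kc = [NH₃]·[H₂S] = 0.0031.
(3.8)·([H₂S]) = 0.0031
[H₂S] = 8.16×10⁻⁴ = 8.2×10⁻⁴ mol L⁻¹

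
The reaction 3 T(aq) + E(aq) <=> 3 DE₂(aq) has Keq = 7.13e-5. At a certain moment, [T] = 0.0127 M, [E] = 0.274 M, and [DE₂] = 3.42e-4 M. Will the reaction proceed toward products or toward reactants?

neither direction; the system is at equilibrium

Q = [DE₂]³ / ([T]³·[E]) = (3.42e-4)³ / ((0.0127)³·(0.274)) = 7.13e-5
Q = 7.13e-5 = Keq, so the system is already at equilibrium.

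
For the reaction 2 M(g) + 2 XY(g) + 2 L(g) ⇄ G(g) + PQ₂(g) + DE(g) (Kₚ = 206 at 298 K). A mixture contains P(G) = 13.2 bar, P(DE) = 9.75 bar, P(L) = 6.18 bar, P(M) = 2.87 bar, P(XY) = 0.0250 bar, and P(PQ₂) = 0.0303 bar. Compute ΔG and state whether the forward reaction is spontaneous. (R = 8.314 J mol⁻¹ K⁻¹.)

Qₚ = P(G)·P(PQ₂)·P(DE) / (P(M)²·P(XY)²·P(L)²) = (13.2)·(0.0303)·(9.75) / ((2.87)²·(0.0250)²·(6.18)²) = 19.8
ΔG = RT ln(Qₚ/Kₚ) = (8.314 J mol⁻¹ K⁻¹)(298 K) × ln(19.8/206)
   = (2.478 kJ/mol)(-2.342) = -5.80 kJ/mol
ΔG < 0, so the forward reaction is spontaneous (proceeds forward).

ΔG = -5.80 kJ/mol; the forward reaction is spontaneous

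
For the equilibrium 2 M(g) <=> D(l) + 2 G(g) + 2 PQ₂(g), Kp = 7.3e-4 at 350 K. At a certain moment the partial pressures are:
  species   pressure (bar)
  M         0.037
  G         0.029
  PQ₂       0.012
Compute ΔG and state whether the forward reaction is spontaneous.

ΔG = -6.14 kJ/mol; the forward reaction is spontaneous

(D is a pure liquid — omitted from Qp.)
Qp = P(G)²·P(PQ₂)² / P(M)² = (0.029)²·(0.012)² / (0.037)² = 8.85e-5
ΔG = RT ln(Qp/Kp) = (8.314 J mol⁻¹ K⁻¹)(350 K) × ln(8.85e-5/7.3e-4)
   = (2.910 kJ/mol)(-2.110) = -6.14 kJ/mol
ΔG < 0, so the forward reaction is spontaneous (proceeds forward).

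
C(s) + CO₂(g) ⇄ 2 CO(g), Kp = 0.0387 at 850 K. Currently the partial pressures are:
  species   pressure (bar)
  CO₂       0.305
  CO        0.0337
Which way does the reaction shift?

forward (toward products)

(C is a pure solid — omitted from Qp.)
Qp = P(CO)² / P(CO₂) = (0.0337)² / (0.305) = 0.00372
Qp = 0.00372 < Kp = 0.0387, so the forward reaction proceeds.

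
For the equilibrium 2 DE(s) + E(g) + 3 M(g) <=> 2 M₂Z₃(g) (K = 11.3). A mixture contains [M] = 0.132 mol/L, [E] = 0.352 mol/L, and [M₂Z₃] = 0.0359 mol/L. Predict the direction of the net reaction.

to the right

(DE is a pure solid — omitted from Q.)
Q = [M₂Z₃]² / ([E]·[M]³) = (0.0359)² / ((0.352)·(0.132)³) = 1.59
Q = 1.59 < K = 11.3, so the forward reaction proceeds.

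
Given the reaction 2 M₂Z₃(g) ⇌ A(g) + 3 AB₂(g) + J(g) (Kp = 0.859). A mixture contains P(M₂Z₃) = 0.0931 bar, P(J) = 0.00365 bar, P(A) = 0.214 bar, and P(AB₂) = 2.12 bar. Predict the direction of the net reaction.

Qp = P(A)·P(AB₂)³·P(J) / P(M₂Z₃)² = (0.214)·(2.12)³·(0.00365) / (0.0931)² = 0.859
Qp = 0.859 = Kp, so the system is already at equilibrium.

neither direction; the system is at equilibrium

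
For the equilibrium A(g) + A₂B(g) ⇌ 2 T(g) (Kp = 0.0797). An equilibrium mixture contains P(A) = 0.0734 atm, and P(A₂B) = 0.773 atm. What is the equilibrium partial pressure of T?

P(T) = 0.0672 atm

At equilibrium, Kp = P(T)² / (P(A)·P(A₂B)) = 0.0797.
(P(T))² / ((0.0734)·(0.773)) = 0.0797
P(T)² = 0.00452 ⇒ P(T) = 0.0672 atm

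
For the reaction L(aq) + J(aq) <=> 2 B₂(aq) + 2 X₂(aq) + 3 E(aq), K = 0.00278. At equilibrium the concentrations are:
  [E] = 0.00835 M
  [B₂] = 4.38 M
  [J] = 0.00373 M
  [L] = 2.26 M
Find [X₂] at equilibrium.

[X₂] = 1.45 M

At equilibrium, K = [B₂]²·[X₂]²·[E]³ / ([L]·[J]) = 0.00278.
(4.38)²·([X₂])²·(0.00835)³ / ((2.26)·(0.00373)) = 0.00278
[X₂]² = 2.10 ⇒ [X₂] = 1.45 M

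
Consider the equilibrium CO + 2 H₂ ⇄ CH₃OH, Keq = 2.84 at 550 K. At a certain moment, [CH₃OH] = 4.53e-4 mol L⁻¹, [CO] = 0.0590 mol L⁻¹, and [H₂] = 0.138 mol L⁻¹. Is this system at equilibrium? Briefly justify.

no; Q < K, reaction proceeds forward

Q = [CH₃OH] / ([CO]·[H₂]²) = (4.53e-4) / ((0.0590)·(0.138)²) = 0.403
Q = 0.403 < Keq = 2.84: net forward reaction.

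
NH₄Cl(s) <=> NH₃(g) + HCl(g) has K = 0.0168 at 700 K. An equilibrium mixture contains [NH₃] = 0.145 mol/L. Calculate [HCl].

[HCl] = 0.116 mol/L

(NH₄Cl is a pure solid — omitted from K.)
At equilibrium, K = [NH₃]·[HCl] = 0.0168.
(0.145)·([HCl]) = 0.0168
[HCl] = 0.116 mol/L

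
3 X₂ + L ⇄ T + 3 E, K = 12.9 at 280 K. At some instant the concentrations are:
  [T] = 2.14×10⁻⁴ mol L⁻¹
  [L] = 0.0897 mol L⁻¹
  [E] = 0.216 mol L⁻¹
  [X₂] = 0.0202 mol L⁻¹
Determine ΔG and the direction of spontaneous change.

Q = [T]·[E]³ / ([X₂]³·[L]) = (2.14×10⁻⁴)·(0.216)³ / ((0.0202)³·(0.0897)) = 2.92
ΔG = RT ln(Q/K) = (8.314 J mol⁻¹ K⁻¹)(280 K) × ln(2.92/12.9)
   = (2.328 kJ/mol)(-1.486) = -3.46 kJ/mol
ΔG < 0, so the forward reaction is spontaneous (proceeds forward).

ΔG = -3.46 kJ/mol; the forward reaction is spontaneous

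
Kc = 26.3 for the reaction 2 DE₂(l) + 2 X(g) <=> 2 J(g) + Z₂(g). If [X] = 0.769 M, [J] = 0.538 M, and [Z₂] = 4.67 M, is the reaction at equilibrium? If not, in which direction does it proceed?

forward (toward products)

(DE₂ is a pure liquid — omitted from Qc.)
Qc = [J]²·[Z₂] / [X]² = (0.538)²·(4.67) / (0.769)² = 2.29
Qc = 2.29 < Kc = 26.3, so the forward reaction proceeds.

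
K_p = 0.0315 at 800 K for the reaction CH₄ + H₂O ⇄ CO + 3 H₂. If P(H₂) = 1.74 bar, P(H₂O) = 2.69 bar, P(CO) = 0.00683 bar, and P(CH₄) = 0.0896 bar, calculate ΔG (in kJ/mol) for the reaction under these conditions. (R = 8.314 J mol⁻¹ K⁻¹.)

Q_p = P(CO)·P(H₂)³ / (P(CH₄)·P(H₂O)) = (0.00683)·(1.74)³ / ((0.0896)·(2.69)) = 0.149
ΔG = RT ln(Q_p/K_p) = (8.314 J mol⁻¹ K⁻¹)(800 K) × ln(0.149/0.0315)
   = (6.651 kJ/mol)(1.554) = 10.3 kJ/mol
ΔG > 0, so the forward reaction is non-spontaneous (proceeds in reverse).

ΔG = 10.3 kJ/mol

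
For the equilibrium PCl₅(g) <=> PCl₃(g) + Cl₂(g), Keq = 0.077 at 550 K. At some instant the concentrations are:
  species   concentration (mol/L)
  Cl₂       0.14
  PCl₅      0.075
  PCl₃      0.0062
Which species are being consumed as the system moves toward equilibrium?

PCl₅ (reactants)

Q = [PCl₃]·[Cl₂] / [PCl₅] = (0.0062)·(0.14) / (0.075) = 0.012
Q = 0.012 < Keq = 0.077: net forward reaction.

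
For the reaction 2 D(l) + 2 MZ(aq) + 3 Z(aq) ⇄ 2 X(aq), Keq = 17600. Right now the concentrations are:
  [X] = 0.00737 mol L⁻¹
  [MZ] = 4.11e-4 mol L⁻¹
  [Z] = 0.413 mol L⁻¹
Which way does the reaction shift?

toward products

(D is a pure liquid — omitted from Q.)
Q = [X]² / ([MZ]²·[Z]³) = (0.00737)² / ((4.11e-4)²·(0.413)³) = 4560
Q = 4560 < Keq = 17600, so the forward reaction proceeds.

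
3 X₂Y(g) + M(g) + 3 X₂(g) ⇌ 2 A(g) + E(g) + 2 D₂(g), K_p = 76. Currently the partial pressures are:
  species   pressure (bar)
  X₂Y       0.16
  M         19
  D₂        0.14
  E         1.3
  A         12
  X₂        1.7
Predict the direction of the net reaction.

Q_p = P(A)²·P(E)·P(D₂)² / (P(X₂Y)³·P(M)·P(X₂)³) = (12)²·(1.3)·(0.14)² / ((0.16)³·(19)·(1.7)³) = 9.6
Q_p = 9.6 < K_p = 76, so the forward reaction proceeds.

to the right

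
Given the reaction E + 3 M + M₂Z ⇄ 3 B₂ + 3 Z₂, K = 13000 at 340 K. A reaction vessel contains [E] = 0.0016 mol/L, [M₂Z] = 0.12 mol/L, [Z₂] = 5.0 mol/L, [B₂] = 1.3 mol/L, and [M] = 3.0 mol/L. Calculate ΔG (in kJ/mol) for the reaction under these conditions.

Q = [B₂]³·[Z₂]³ / ([E]·[M]³·[M₂Z]) = (1.3)³·(5.0)³ / ((0.0016)·(3.0)³·(0.12)) = 53000
ΔG = RT ln(Q/K) = (8.314 J mol⁻¹ K⁻¹)(340 K) × ln(53000/13000)
   = (2.827 kJ/mol)(1.405) = 3.97 kJ/mol
ΔG > 0, so the forward reaction is non-spontaneous (proceeds in reverse).

ΔG = 3.97 kJ/mol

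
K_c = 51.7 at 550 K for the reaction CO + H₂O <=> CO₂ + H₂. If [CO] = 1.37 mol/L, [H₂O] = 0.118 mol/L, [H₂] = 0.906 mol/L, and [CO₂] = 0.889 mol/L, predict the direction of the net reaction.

Q_c = [CO₂]·[H₂] / ([CO]·[H₂O]) = (0.889)·(0.906) / ((1.37)·(0.118)) = 4.98
Q_c = 4.98 < K_c = 51.7, so the forward reaction proceeds.

to the right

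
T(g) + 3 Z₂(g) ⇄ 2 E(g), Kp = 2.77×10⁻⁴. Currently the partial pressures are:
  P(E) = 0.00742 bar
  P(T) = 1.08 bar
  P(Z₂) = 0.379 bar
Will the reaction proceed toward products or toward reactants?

Qp = P(E)² / (P(T)·P(Z₂)³) = (0.00742)² / ((1.08)·(0.379)³) = 9.36×10⁻⁴
Qp = 9.36×10⁻⁴ > Kp = 2.77×10⁻⁴, so the reverse reaction proceeds.

in the reverse direction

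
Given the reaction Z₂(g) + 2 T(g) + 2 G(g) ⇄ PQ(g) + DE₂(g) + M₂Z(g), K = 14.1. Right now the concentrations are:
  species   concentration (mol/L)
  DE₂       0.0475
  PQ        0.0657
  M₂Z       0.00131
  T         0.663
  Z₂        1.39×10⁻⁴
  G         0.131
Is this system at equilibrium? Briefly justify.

Q = [PQ]·[DE₂]·[M₂Z] / ([Z₂]·[T]²·[G]²) = (0.0657)·(0.0475)·(0.00131) / ((1.39×10⁻⁴)·(0.663)²·(0.131)²) = 3.90
Q = 3.90 < K = 14.1: net forward reaction.

no; Q < K, reaction proceeds forward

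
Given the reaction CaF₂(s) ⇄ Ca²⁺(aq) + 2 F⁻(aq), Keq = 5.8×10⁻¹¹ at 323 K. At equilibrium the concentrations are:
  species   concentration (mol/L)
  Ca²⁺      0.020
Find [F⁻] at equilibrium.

(CaF₂ is a pure solid — omitted from Keq.)
At equilibrium, Keq = [Ca²⁺]·[F⁻]² = 5.8×10⁻¹¹.
(0.020)·([F⁻])² = 5.8×10⁻¹¹
[F⁻]² = 2.90×10⁻⁹ ⇒ [F⁻] = 5.4×10⁻⁵ mol/L

[F⁻] = 5.4×10⁻⁵ mol/L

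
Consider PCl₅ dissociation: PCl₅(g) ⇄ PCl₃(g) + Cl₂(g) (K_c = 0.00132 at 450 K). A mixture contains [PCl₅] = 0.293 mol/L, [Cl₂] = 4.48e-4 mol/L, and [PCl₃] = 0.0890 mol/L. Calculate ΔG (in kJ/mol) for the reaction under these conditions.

Q_c = [PCl₃]·[Cl₂] / [PCl₅] = (0.0890)·(4.48e-4) / (0.293) = 1.36e-4
ΔG = RT ln(Q_c/K_c) = (8.314 J mol⁻¹ K⁻¹)(450 K) × ln(1.36e-4/0.00132)
   = (3.741 kJ/mol)(-2.273) = -8.50 kJ/mol
ΔG < 0, so the forward reaction is spontaneous (proceeds forward).

ΔG = -8.50 kJ/mol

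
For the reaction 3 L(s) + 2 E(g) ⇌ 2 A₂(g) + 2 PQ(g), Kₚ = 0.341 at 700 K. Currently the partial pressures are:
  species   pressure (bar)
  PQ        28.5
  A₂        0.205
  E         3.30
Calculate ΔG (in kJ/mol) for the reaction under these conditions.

ΔG = 12.9 kJ/mol

(L is a pure solid — omitted from Qₚ.)
Qₚ = P(A₂)²·P(PQ)² / P(E)² = (0.205)²·(28.5)² / (3.30)² = 3.13
ΔG = RT ln(Qₚ/Kₚ) = (8.314 J mol⁻¹ K⁻¹)(700 K) × ln(3.13/0.341)
   = (5.820 kJ/mol)(2.217) = 12.9 kJ/mol
ΔG > 0, so the forward reaction is non-spontaneous (proceeds in reverse).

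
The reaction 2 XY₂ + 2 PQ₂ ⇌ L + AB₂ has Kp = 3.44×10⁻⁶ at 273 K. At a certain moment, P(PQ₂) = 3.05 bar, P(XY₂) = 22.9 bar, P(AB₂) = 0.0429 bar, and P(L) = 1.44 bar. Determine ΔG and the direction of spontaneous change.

ΔG = 2.96 kJ/mol; the forward reaction is non-spontaneous

Qp = P(L)·P(AB₂) / (P(XY₂)²·P(PQ₂)²) = (1.44)·(0.0429) / ((22.9)²·(3.05)²) = 1.27×10⁻⁵
ΔG = RT ln(Qp/Kp) = (8.314 J mol⁻¹ K⁻¹)(273 K) × ln(1.27×10⁻⁵/3.44×10⁻⁶)
   = (2.270 kJ/mol)(1.306) = 2.96 kJ/mol
ΔG > 0, so the forward reaction is non-spontaneous (proceeds in reverse).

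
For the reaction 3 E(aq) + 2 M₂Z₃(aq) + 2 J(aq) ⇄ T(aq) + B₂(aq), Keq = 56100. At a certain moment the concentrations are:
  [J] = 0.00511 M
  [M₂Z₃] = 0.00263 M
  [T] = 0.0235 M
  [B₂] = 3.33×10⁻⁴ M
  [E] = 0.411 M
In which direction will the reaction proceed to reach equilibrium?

Q = [T]·[B₂] / ([E]³·[M₂Z₃]²·[J]²) = (0.0235)·(3.33×10⁻⁴) / ((0.411)³·(0.00263)²·(0.00511)²) = 6.24×10⁵
Q = 6.24×10⁵ > Keq = 56100, so the reverse reaction proceeds.

toward reactants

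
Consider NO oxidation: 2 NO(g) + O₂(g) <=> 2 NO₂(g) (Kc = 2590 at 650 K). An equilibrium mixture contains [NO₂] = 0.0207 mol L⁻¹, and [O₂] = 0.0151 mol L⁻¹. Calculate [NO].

[NO] = 0.00331 mol L⁻¹

At equilibrium, Kc = [NO₂]² / ([NO]²·[O₂]) = 2590.
(0.0207)² / (([NO])²·(0.0151)) = 2590
[NO]² = 1.10×10⁻⁵ ⇒ [NO] = 0.00331 mol L⁻¹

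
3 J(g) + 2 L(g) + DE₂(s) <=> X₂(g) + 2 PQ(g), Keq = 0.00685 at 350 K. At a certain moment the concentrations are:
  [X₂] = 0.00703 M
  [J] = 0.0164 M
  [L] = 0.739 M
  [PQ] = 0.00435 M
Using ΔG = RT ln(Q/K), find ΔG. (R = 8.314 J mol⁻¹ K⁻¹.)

(DE₂ is a pure solid — omitted from Q.)
Q = [X₂]·[PQ]² / ([J]³·[L]²) = (0.00703)·(0.00435)² / ((0.0164)³·(0.739)²) = 0.0552
ΔG = RT ln(Q/Keq) = (8.314 J mol⁻¹ K⁻¹)(350 K) × ln(0.0552/0.00685)
   = (2.910 kJ/mol)(2.087) = 6.07 kJ/mol
ΔG > 0, so the forward reaction is non-spontaneous (proceeds in reverse).

ΔG = 6.07 kJ/mol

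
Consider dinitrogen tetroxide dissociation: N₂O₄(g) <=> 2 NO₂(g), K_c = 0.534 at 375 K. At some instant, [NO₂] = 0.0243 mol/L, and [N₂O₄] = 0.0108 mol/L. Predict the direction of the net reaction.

Q_c = [NO₂]² / [N₂O₄] = (0.0243)² / (0.0108) = 0.0547
Q_c = 0.0547 < K_c = 0.534, so the forward reaction proceeds.

in the forward direction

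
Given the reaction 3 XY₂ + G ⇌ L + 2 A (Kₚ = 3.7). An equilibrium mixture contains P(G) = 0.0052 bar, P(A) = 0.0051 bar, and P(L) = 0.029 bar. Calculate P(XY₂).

At equilibrium, Kₚ = P(L)·P(A)² / (P(XY₂)³·P(G)) = 3.7.
(0.029)·(0.0051)² / ((P(XY₂))³·(0.0052)) = 3.7
P(XY₂)³ = 3.92×10⁻⁵ ⇒ P(XY₂) = 0.034 bar

P(XY₂) = 0.034 bar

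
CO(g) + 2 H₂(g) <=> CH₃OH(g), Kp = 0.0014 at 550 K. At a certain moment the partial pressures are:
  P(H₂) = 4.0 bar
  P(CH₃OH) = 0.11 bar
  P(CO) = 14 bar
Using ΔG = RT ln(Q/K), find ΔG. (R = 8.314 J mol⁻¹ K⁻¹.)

Qp = P(CH₃OH) / (P(CO)·P(H₂)²) = (0.11) / ((14)·(4.0)²) = 4.91e-4
ΔG = RT ln(Qp/Kp) = (8.314 J mol⁻¹ K⁻¹)(550 K) × ln(4.91e-4/0.0014)
   = (4.573 kJ/mol)(-1.048) = -4.79 kJ/mol
ΔG < 0, so the forward reaction is spontaneous (proceeds forward).

ΔG = -4.79 kJ/mol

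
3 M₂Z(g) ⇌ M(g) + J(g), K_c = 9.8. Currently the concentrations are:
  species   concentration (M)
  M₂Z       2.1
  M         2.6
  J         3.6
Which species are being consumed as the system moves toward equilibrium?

Q_c = [M]·[J] / [M₂Z]³ = (2.6)·(3.6) / (2.1)³ = 1.0
Q_c = 1.0 < K_c = 9.8: net forward reaction.

M₂Z (reactants)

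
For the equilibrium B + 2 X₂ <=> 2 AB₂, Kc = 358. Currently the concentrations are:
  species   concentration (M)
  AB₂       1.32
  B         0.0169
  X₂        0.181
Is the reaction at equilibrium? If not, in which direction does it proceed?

in the reverse direction

Qc = [AB₂]² / ([B]·[X₂]²) = (1.32)² / ((0.0169)·(0.181)²) = 3150
Qc = 3150 > Kc = 358, so the reverse reaction proceeds.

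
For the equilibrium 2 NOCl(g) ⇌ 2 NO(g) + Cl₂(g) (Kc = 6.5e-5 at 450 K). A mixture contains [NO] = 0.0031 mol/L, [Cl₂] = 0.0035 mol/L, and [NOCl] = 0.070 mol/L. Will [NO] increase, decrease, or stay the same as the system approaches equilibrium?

increase

Qc = [NO]²·[Cl₂] / [NOCl]² = (0.0031)²·(0.0035) / (0.070)² = 6.9e-6
Qc = 6.9e-6 < Kc = 6.5e-5: net forward reaction.
NO is a product, so it increases.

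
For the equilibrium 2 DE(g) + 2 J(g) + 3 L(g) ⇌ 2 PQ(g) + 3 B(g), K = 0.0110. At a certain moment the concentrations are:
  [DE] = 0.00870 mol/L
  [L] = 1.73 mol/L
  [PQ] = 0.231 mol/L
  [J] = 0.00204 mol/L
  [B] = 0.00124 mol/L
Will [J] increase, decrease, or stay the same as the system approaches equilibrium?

increase

Q = [PQ]²·[B]³ / ([DE]²·[J]²·[L]³) = (0.231)²·(0.00124)³ / ((0.00870)²·(0.00204)²·(1.73)³) = 0.0624
Q = 0.0624 > K = 0.0110: net reverse reaction.
J is a reactant, so it increases.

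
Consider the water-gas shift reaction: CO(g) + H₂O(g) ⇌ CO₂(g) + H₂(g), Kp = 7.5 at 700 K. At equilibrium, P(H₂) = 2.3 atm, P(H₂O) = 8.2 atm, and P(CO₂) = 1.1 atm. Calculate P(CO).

P(CO) = 0.041 atm

At equilibrium, Kp = P(CO₂)·P(H₂) / (P(CO)·P(H₂O)) = 7.5.
(1.1)·(2.3) / ((P(CO))·(8.2)) = 7.5
P(CO) = 0.0411 = 0.041 atm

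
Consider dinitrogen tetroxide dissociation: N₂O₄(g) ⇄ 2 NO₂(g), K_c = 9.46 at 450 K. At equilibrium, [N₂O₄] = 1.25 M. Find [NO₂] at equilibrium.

[NO₂] = 3.44 M

At equilibrium, K_c = [NO₂]² / [N₂O₄] = 9.46.
([NO₂])² / (1.25) = 9.46
[NO₂]² = 11.8 ⇒ [NO₂] = 3.44 M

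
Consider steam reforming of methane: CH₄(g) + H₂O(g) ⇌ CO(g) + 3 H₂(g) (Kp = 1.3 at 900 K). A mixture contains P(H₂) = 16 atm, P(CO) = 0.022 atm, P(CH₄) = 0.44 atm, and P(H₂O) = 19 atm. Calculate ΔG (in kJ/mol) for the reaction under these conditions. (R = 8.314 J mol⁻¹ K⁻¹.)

ΔG = 15.8 kJ/mol

Qp = P(CO)·P(H₂)³ / (P(CH₄)·P(H₂O)) = (0.022)·(16)³ / ((0.44)·(19)) = 10.8
ΔG = RT ln(Qp/Kp) = (8.314 J mol⁻¹ K⁻¹)(900 K) × ln(10.8/1.3)
   = (7.483 kJ/mol)(2.117) = 15.8 kJ/mol
ΔG > 0, so the forward reaction is non-spontaneous (proceeds in reverse).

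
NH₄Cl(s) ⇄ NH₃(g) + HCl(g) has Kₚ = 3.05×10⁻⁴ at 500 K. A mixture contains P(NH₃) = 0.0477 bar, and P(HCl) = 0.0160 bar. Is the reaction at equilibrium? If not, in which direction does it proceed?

(NH₄Cl is a pure solid — omitted from Qₚ.)
Qₚ = P(NH₃)·P(HCl) = (0.0477)·(0.0160) = 7.63×10⁻⁴
Qₚ = 7.63×10⁻⁴ > Kₚ = 3.05×10⁻⁴, so the reverse reaction proceeds.

in the reverse direction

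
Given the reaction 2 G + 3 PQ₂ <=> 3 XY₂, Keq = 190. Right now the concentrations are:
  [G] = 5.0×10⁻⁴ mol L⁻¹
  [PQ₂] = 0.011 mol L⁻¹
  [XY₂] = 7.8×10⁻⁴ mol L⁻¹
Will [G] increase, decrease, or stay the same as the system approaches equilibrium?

Q = [XY₂]³ / ([G]²·[PQ₂]³) = (7.8×10⁻⁴)³ / ((5.0×10⁻⁴)²·(0.011)³) = 1400
Q = 1400 > Keq = 190: net reverse reaction.
G is a reactant, so it increases.

increase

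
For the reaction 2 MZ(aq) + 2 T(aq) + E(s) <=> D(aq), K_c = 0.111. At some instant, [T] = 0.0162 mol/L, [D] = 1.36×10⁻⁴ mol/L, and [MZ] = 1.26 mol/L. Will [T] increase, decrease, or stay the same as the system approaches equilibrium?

increase

(E is a pure solid — omitted from Q_c.)
Q_c = [D] / ([MZ]²·[T]²) = (1.36×10⁻⁴) / ((1.26)²·(0.0162)²) = 0.326
Q_c = 0.326 > K_c = 0.111: net reverse reaction.
T is a reactant, so it increases.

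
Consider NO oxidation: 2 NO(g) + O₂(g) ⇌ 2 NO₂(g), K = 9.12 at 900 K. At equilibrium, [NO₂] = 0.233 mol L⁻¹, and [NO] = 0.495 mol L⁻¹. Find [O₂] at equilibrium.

At equilibrium, K = [NO₂]² / ([NO]²·[O₂]) = 9.12.
(0.233)² / ((0.495)²·([O₂])) = 9.12
[O₂] = 0.0243 mol L⁻¹

[O₂] = 0.0243 mol L⁻¹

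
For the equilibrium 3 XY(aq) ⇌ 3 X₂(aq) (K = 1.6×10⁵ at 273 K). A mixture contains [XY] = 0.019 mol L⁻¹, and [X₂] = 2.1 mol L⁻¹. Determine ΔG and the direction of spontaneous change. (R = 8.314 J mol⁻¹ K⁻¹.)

Q = [X₂]³ / [XY]³ = (2.1)³ / (0.019)³ = 1.35×10⁶
ΔG = RT ln(Q/K) = (8.314 J mol⁻¹ K⁻¹)(273 K) × ln(1.35×10⁶/1.6×10⁵)
   = (2.270 kJ/mol)(2.133) = 4.84 kJ/mol
ΔG > 0, so the forward reaction is non-spontaneous (proceeds in reverse).

ΔG = 4.84 kJ/mol; the forward reaction is non-spontaneous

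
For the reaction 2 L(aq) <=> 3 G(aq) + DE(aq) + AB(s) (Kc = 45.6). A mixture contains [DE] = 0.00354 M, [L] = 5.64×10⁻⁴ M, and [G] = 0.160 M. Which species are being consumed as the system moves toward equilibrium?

none (at equilibrium)

(AB is a pure solid — omitted from Qc.)
Qc = [G]³·[DE] / [L]² = (0.160)³·(0.00354) / (5.64×10⁻⁴)² = 45.6
Qc = 45.6 = Kc; the system is at equilibrium.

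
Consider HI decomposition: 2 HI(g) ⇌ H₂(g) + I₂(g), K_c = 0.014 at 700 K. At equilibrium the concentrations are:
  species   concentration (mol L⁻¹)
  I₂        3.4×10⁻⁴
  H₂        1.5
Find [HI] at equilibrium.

[HI] = 0.19 mol L⁻¹

At equilibrium, K_c = [H₂]·[I₂] / [HI]² = 0.014.
(1.5)·(3.4×10⁻⁴) / ([HI])² = 0.014
[HI]² = 0.0364 ⇒ [HI] = 0.19 mol L⁻¹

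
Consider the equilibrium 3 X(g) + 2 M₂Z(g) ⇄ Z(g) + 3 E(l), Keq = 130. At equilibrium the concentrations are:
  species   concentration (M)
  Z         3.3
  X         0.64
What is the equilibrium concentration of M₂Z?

[M₂Z] = 0.31 M

(E is a pure liquid — omitted from Keq.)
At equilibrium, Keq = [Z] / ([X]³·[M₂Z]²) = 130.
(3.3) / ((0.64)³·([M₂Z])²) = 130
[M₂Z]² = 0.0968 ⇒ [M₂Z] = 0.31 M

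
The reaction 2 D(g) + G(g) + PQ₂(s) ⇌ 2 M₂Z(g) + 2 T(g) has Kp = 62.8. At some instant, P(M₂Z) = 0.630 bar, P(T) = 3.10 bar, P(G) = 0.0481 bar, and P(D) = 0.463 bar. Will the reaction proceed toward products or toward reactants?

(PQ₂ is a pure solid — omitted from Qp.)
Qp = P(M₂Z)²·P(T)² / (P(D)²·P(G)) = (0.630)²·(3.10)² / ((0.463)²·(0.0481)) = 370
Qp = 370 > Kp = 62.8, so the reverse reaction proceeds.

toward reactants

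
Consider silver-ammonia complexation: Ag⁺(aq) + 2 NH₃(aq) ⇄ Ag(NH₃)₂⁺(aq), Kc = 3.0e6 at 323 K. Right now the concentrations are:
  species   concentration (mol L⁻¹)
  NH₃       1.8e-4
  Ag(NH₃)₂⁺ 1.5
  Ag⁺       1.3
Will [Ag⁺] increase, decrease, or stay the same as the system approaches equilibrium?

Qc = [Ag(NH₃)₂⁺] / ([Ag⁺]·[NH₃]²) = (1.5) / ((1.3)·(1.8e-4)²) = 3.6e7
Qc = 3.6e7 > Kc = 3.0e6: net reverse reaction.
Ag⁺ is a reactant, so it increases.

increase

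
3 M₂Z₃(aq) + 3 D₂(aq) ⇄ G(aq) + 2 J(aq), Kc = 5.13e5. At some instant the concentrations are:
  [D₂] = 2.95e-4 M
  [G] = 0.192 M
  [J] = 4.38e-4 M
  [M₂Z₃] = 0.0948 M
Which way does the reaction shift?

Qc = [G]·[J]² / ([M₂Z₃]³·[D₂]³) = (0.192)·(4.38e-4)² / ((0.0948)³·(2.95e-4)³) = 1.68e6
Qc = 1.68e6 > Kc = 5.13e5, so the reverse reaction proceeds.

toward reactants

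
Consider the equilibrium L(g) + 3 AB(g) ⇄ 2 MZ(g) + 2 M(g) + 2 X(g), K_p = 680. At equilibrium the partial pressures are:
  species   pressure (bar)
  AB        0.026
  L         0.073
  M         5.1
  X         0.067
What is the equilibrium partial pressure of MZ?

At equilibrium, K_p = P(MZ)²·P(M)²·P(X)² / (P(L)·P(AB)³) = 680.
(P(MZ))²·(5.1)²·(0.067)² / ((0.073)·(0.026)³) = 680
P(MZ)² = 0.00747 ⇒ P(MZ) = 0.086 bar

P(MZ) = 0.086 bar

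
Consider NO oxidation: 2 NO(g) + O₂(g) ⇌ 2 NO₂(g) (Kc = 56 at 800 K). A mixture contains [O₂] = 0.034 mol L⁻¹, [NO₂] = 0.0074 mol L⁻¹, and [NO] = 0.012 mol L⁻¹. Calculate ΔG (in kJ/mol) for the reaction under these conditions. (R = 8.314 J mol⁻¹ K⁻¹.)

ΔG = -10.7 kJ/mol

Qc = [NO₂]² / ([NO]²·[O₂]) = (0.0074)² / ((0.012)²·(0.034)) = 11.2
ΔG = RT ln(Qc/Kc) = (8.314 J mol⁻¹ K⁻¹)(800 K) × ln(11.2/56)
   = (6.651 kJ/mol)(-1.609) = -10.7 kJ/mol
ΔG < 0, so the forward reaction is spontaneous (proceeds forward).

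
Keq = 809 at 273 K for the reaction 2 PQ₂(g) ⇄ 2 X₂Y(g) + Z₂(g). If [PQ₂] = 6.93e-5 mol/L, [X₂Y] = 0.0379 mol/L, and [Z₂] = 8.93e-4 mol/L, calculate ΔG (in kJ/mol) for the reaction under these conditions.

Q = [X₂Y]²·[Z₂] / [PQ₂]² = (0.0379)²·(8.93e-4) / (6.93e-5)² = 267
ΔG = RT ln(Q/Keq) = (8.314 J mol⁻¹ K⁻¹)(273 K) × ln(267/809)
   = (2.270 kJ/mol)(-1.109) = -2.52 kJ/mol
ΔG < 0, so the forward reaction is spontaneous (proceeds forward).

ΔG = -2.52 kJ/mol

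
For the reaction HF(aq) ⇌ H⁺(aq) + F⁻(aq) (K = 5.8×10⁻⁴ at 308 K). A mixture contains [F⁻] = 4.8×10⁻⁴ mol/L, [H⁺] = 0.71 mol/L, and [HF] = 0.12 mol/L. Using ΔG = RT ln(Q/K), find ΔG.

ΔG = 4.07 kJ/mol

Q = [H⁺]·[F⁻] / [HF] = (0.71)·(4.8×10⁻⁴) / (0.12) = 0.00284
ΔG = RT ln(Q/K) = (8.314 J mol⁻¹ K⁻¹)(308 K) × ln(0.00284/5.8×10⁻⁴)
   = (2.561 kJ/mol)(1.589) = 4.07 kJ/mol
ΔG > 0, so the forward reaction is non-spontaneous (proceeds in reverse).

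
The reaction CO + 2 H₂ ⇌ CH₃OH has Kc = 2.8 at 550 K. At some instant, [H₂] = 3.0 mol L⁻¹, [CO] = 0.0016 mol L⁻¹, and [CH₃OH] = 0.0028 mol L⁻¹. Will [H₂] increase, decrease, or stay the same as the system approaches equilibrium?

decrease

Qc = [CH₃OH] / ([CO]·[H₂]²) = (0.0028) / ((0.0016)·(3.0)²) = 0.19
Qc = 0.19 < Kc = 2.8: net forward reaction.
H₂ is a reactant, so it decreases.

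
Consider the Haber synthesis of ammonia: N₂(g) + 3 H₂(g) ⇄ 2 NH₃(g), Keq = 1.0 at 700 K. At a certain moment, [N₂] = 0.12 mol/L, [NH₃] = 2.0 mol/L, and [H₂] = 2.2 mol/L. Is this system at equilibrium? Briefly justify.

no; Q > K, reaction proceeds in reverse

Q = [NH₃]² / ([N₂]·[H₂]³) = (2.0)² / ((0.12)·(2.2)³) = 3.1
Q = 3.1 > Keq = 1.0: net reverse reaction.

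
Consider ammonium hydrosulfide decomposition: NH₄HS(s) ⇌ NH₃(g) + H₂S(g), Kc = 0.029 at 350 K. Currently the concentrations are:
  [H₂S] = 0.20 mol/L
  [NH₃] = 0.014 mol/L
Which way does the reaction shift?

(NH₄HS is a pure solid — omitted from Qc.)
Qc = [NH₃]·[H₂S] = (0.014)·(0.20) = 0.0028
Qc = 0.0028 < Kc = 0.029, so the forward reaction proceeds.

forward (toward products)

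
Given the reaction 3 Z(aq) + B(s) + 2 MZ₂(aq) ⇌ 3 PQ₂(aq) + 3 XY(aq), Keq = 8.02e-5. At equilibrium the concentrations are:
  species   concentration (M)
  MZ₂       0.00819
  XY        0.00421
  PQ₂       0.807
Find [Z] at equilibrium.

[Z] = 1.94 M

(B is a pure solid — omitted from Keq.)
At equilibrium, Keq = [PQ₂]³·[XY]³ / ([Z]³·[MZ₂]²) = 8.02e-5.
(0.807)³·(0.00421)³ / (([Z])³·(0.00819)²) = 8.02e-5
[Z]³ = 7.29 ⇒ [Z] = 1.94 M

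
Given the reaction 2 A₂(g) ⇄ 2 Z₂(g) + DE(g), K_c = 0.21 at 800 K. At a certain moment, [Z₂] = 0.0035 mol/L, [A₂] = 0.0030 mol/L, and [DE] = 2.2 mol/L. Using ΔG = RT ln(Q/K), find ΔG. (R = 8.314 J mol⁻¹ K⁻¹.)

ΔG = 17.7 kJ/mol

Q_c = [Z₂]²·[DE] / [A₂]² = (0.0035)²·(2.2) / (0.0030)² = 2.99
ΔG = RT ln(Q_c/K_c) = (8.314 J mol⁻¹ K⁻¹)(800 K) × ln(2.99/0.21)
   = (6.651 kJ/mol)(2.656) = 17.7 kJ/mol
ΔG > 0, so the forward reaction is non-spontaneous (proceeds in reverse).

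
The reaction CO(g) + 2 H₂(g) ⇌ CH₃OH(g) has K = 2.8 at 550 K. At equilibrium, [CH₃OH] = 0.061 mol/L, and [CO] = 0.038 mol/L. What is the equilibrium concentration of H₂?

At equilibrium, K = [CH₃OH] / ([CO]·[H₂]²) = 2.8.
(0.061) / ((0.038)·([H₂])²) = 2.8
[H₂]² = 0.573 ⇒ [H₂] = 0.76 mol/L

[H₂] = 0.76 mol/L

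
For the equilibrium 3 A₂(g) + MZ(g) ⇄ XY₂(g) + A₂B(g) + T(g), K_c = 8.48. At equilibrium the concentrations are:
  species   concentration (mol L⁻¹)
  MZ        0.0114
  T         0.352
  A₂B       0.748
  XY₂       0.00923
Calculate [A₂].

[A₂] = 0.293 mol L⁻¹

At equilibrium, K_c = [XY₂]·[A₂B]·[T] / ([A₂]³·[MZ]) = 8.48.
(0.00923)·(0.748)·(0.352) / (([A₂])³·(0.0114)) = 8.48
[A₂]³ = 0.0251 ⇒ [A₂] = 0.293 mol L⁻¹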